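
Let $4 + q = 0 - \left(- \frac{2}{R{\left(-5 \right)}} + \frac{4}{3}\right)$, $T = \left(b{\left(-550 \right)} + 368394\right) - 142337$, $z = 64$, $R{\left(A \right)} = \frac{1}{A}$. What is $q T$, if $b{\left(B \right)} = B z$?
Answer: $-2926474$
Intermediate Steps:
$b{\left(B \right)} = 64 B$ ($b{\left(B \right)} = B 64 = 64 B$)
$T = 190857$ ($T = \left(64 \left(-550\right) + 368394\right) - 142337 = \left(-35200 + 368394\right) - 142337 = 333194 - 142337 = 190857$)
$q = - \frac{46}{3}$ ($q = -4 + \left(0 - \left(- \frac{2}{\frac{1}{-5}} + \frac{4}{3}\right)\right) = -4 + \left(0 - \left(- \frac{2}{- \frac{1}{5}} + 4 \cdot \frac{1}{3}\right)\right) = -4 + \left(0 - \left(\left(-2\right) \left(-5\right) + \frac{4}{3}\right)\right) = -4 + \left(0 - \left(10 + \frac{4}{3}\right)\right) = -4 + \left(0 - \frac{34}{3}\right) = -4 - \frac{34}{3} = - \frac{46}{3} \approx -15.333$)
$q T = \left(- \frac{46}{3}\right) 190857 = -2926474$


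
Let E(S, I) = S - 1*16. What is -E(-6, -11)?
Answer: 22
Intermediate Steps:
E(S, I) = -16 + S (E(S, I) = S - 16 = -16 + S)
-E(-6, -11) = -(-16 - 6) = -1*(-22) = 22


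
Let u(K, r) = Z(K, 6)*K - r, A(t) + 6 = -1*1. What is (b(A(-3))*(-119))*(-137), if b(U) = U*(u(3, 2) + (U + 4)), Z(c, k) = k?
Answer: -1483573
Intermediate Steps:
A(t) = -7 (A(t) = -6 - 1*1 = -6 - 1 = -7)
u(K, r) = -r + 6*K (u(K, r) = 6*K - r = -r + 6*K)
b(U) = U*(20 + U) (b(U) = U*((-1*2 + 6*3) + (U + 4)) = U*((-2 + 18) + (4 + U)) = U*(16 + (4 + U)) = U*(20 + U))
(b(A(-3))*(-119))*(-137) = (-7*(20 - 7)*(-119))*(-137) = (-7*13*(-119))*(-137) = -91*(-119)*(-137) = 10829*(-137) = -1483573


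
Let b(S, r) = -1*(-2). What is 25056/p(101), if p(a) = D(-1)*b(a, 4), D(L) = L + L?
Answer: -6264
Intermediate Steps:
b(S, r) = 2
D(L) = 2*L
p(a) = -4 (p(a) = (2*(-1))*2 = -2*2 = -4)
25056/p(101) = 25056/(-4) = 25056*(-¼) = -6264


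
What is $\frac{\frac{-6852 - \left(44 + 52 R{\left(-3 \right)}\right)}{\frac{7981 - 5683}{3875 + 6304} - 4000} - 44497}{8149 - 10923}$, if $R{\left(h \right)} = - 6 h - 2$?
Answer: $\frac{301926489097}{18823301558} \approx 16.04$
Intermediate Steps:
$R{\left(h \right)} = -2 - 6 h$
$\frac{\frac{-6852 - \left(44 + 52 R{\left(-3 \right)}\right)}{\frac{7981 - 5683}{3875 + 6304} - 4000} - 44497}{8149 - 10923} = \frac{\frac{-6852 - \left(44 + 52 \left(-2 - -18\right)\right)}{\frac{7981 - 5683}{3875 + 6304} - 4000} - 44497}{8149 - 10923} = \frac{\frac{-6852 - \left(44 + 52 \left(-2 + 18\right)\right)}{\frac{2298}{10179} - 4000} - 44497}{-2774} = \left(\frac{-6852 - 876}{2298 \cdot \frac{1}{10179} - 4000} - 44497\right) \left(- \frac{1}{2774}\right) = \left(\frac{-6852 - 876}{\frac{766}{3393} - 4000} - 44497\right) \left(- \frac{1}{2774}\right) = \left(\frac{-6852 - 876}{- \frac{13571234}{3393}} - 44497\right) \left(- \frac{1}{2774}\right) = \left(\left(-7728\right) \left(- \frac{3393}{13571234}\right) - 44497\right) \left(- \frac{1}{2774}\right) = \left(\frac{13110552}{6785617} - 44497\right) \left(- \frac{1}{2774}\right) = \left(- \frac{301926489097}{6785617}\right) \left(- \frac{1}{2774}\right) = \frac{301926489097}{18823301558}$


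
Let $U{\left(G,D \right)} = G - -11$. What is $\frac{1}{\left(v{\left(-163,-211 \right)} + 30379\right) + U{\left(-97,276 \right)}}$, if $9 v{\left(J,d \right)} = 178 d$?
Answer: $\frac{9}{235079} \approx 3.8285 \cdot 10^{-5}$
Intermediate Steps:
$v{\left(J,d \right)} = \frac{178 d}{9}$
$U{\left(G,D \right)} = 11 + G$ ($U{\left(G,D \right)} = G + 11 = 11 + G$)
$\frac{1}{\left(v{\left(-163,-211 \right)} + 30379\right) + U{\left(-97,276 \right)}} = \frac{1}{\left(\frac{178}{9} \left(-211\right) + 30379\right) + \left(11 - 97\right)} = \frac{1}{\left(- \frac{37558}{9} + 30379\right) - 86} = \frac{1}{\frac{235853}{9} - 86} = \frac{1}{\frac{235079}{9}} = \frac{9}{235079}$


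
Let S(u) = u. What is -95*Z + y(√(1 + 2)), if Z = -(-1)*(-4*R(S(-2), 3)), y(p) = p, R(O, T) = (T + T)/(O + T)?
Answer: 2280 + √3 ≈ 2281.7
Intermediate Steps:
R(O, T) = 2*T/(O + T) (R(O, T) = (2*T)/(O + T) = 2*T/(O + T))
Z = -24 (Z = -(-1)*(-8*3/(-2 + 3)) = -(-1)*(-8*3/1) = -(-1)*(-8*3) = -(-1)*(-4*6) = -(-1)*(-24) = -1*24 = -24)
-95*Z + y(√(1 + 2)) = -95*(-24) + √(1 + 2) = 2280 + √3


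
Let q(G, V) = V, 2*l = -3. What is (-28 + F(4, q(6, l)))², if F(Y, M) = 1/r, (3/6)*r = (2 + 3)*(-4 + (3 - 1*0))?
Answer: 78961/100 ≈ 789.61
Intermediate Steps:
l = -3/2 (l = (½)*(-3) = -3/2 ≈ -1.5000)
r = -10 (r = 2*((2 + 3)*(-4 + (3 - 1*0))) = 2*(5*(-4 + (3 + 0))) = 2*(5*(-4 + 3)) = 2*(5*(-1)) = 2*(-5) = -10)
F(Y, M) = -⅒ (F(Y, M) = 1/(-10) = -⅒)
(-28 + F(4, q(6, l)))² = (-28 - ⅒)² = (-281/10)² = 78961/100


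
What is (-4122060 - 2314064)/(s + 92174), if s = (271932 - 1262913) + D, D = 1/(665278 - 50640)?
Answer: 3955886383112/552440936865 ≈ 7.1607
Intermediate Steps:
D = 1/614638 ≈ 1.6270e-6
s = -609094579877/614638 (s = (271932 - 1262913) + 1/614638 = -990981 + 1/614638 = -609094579877/614638 ≈ -9.9098e+5)
(-4122060 - 2314064)/(s + 92174) = (-4122060 - 2314064)/(-609094579877/614638 + 92174) = -6436124/(-552440936865/614638) = -6436124*(-614638/552440936865) = 3955886383112/552440936865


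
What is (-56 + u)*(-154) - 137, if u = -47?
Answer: 15725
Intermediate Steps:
(-56 + u)*(-154) - 137 = (-56 - 47)*(-154) - 137 = -103*(-154) - 137 = 15862 - 137 = 15725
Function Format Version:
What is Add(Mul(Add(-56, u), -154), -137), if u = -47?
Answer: 15725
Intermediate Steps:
Add(Mul(Add(-56, u), -154), -137) = Add(Mul(Add(-56, -47), -154), -137) = Add(Mul(-103, -154), -137) = Add(15862, -137) = 15725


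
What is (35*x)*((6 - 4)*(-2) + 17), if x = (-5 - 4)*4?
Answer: -16380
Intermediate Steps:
x = -36 (x = -9*4 = -36)
(35*x)*((6 - 4)*(-2) + 17) = (35*(-36))*((6 - 4)*(-2) + 17) = -1260*(2*(-2) + 17) = -1260*(-4 + 17) = -1260*13 = -16380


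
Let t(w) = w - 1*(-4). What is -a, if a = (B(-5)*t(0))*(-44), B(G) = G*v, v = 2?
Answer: -1760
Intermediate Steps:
B(G) = 2*G (B(G) = G*2 = 2*G)
t(w) = 4 + w (t(w) = w + 4 = 4 + w)
a = 1760 (a = ((2*(-5))*(4 + 0))*(-44) = -10*4*(-44) = -40*(-44) = 1760)
-a = -1*1760 = -1760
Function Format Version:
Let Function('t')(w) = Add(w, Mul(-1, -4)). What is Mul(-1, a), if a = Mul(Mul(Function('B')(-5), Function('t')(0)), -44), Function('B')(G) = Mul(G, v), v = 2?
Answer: -1760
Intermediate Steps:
Function('B')(G) = Mul(2, G) (Function('B')(G) = Mul(G, 2) = Mul(2, G))
Function('t')(w) = Add(4, w) (Function('t')(w) = Add(w, 4) = Add(4, w))
a = 1760 (a = Mul(Mul(Mul(2, -5), Add(4, 0)), -44) = Mul(Mul(-10, 4), -44) = Mul(-40, -44) = 1760)
Mul(-1, a) = Mul(-1, 1760) = -1760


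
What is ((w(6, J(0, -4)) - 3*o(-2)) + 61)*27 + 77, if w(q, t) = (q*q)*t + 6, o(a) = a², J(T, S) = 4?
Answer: 5450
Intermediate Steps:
w(q, t) = 6 + t*q² (w(q, t) = q²*t + 6 = t*q² + 6 = 6 + t*q²)
((w(6, J(0, -4)) - 3*o(-2)) + 61)*27 + 77 = (((6 + 4*6²) - 3*(-2)²) + 61)*27 + 77 = (((6 + 4*36) - 3*4) + 61)*27 + 77 = (((6 + 144) - 12) + 61)*27 + 77 = ((150 - 12) + 61)*27 + 77 = (138 + 61)*27 + 77 = 199*27 + 77 = 5373 + 77 = 5450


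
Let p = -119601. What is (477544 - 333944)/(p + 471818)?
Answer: 143600/352217 ≈ 0.40770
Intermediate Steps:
(477544 - 333944)/(p + 471818) = (477544 - 333944)/(-119601 + 471818) = 143600/352217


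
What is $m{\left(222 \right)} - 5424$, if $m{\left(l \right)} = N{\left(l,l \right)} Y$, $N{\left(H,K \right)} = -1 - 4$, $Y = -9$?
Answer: $-5379$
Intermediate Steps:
$N{\left(H,K \right)} = -5$
$m{\left(l \right)} = 45$ ($m{\left(l \right)} = \left(-5\right) \left(-9\right) = 45$)
$m{\left(222 \right)} - 5424 = 45 - 5424 = -5379$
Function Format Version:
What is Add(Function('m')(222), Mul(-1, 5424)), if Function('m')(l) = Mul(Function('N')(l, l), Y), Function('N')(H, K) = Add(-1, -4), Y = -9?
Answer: -5379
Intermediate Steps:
Function('N')(H, K) = -5
Function('m')(l) = 45 (Function('m')(l) = Mul(-5, -9) = 45)
Add(Function('m')(222), Mul(-1, 5424)) = Add(45, Mul(-1, 5424)) = Add(45, -5424) = -5379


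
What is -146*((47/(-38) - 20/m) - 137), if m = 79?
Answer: 30349531/1501 ≈ 20220.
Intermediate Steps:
-146*((47/(-38) - 20/m) - 137) = -146*((47/(-38) - 20/79) - 137) = -146*((47*(-1/38) - 20*1/79) - 137) = -146*((-47/38 - 20/79) - 137) = -146*(-4473/3002 - 137) = -146*(-415747/3002) = 30349531/1501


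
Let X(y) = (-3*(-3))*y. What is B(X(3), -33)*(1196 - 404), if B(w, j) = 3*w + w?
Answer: 85536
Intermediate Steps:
X(y) = 9*y
B(w, j) = 4*w
B(X(3), -33)*(1196 - 404) = (4*(9*3))*(1196 - 404) = (4*27)*792 = 108*792 = 85536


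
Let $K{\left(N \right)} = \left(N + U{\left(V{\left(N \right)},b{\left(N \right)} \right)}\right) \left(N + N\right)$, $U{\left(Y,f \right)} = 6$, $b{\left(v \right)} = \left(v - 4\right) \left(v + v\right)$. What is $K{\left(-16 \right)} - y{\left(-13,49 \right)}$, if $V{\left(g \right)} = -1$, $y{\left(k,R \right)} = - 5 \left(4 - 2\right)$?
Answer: $330$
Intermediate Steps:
$y{\left(k,R \right)} = -10$ ($y{\left(k,R \right)} = \left(-5\right) 2 = -10$)
$b{\left(v \right)} = 2 v \left(-4 + v\right)$ ($b{\left(v \right)} = \left(-4 + v\right) 2 v = 2 v \left(-4 + v\right)$)
$K{\left(N \right)} = 2 N \left(6 + N\right)$ ($K{\left(N \right)} = \left(N + 6\right) \left(N + N\right) = \left(6 + N\right) 2 N = 2 N \left(6 + N\right)$)
$K{\left(-16 \right)} - y{\left(-13,49 \right)} = 2 \left(-16\right) \left(6 - 16\right) - -10 = 2 \left(-16\right) \left(-10\right) + 10 = 320 + 10 = 330$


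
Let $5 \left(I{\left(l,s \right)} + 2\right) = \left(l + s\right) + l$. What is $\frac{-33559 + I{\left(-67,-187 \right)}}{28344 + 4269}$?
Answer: $- \frac{8006}{7765} \approx -1.031$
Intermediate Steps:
$I{\left(l,s \right)} = -2 + \frac{s}{5} + \frac{2 l}{5}$ ($I{\left(l,s \right)} = -2 + \frac{\left(l + s\right) + l}{5} = -2 + \frac{s + 2 l}{5} = -2 + \left(\frac{s}{5} + \frac{2 l}{5}\right) = -2 + \frac{s}{5} + \frac{2 l}{5}$)
$\frac{-33559 + I{\left(-67,-187 \right)}}{28344 + 4269} = \frac{-33559 + \left(-2 + \frac{1}{5} \left(-187\right) + \frac{2}{5} \left(-67\right)\right)}{28344 + 4269} = \frac{-33559 - \frac{331}{5}}{32613} = \left(-33559 - \frac{331}{5}\right) \frac{1}{32613} = \left(- \frac{168126}{5}\right) \frac{1}{32613} = - \frac{8006}{7765}$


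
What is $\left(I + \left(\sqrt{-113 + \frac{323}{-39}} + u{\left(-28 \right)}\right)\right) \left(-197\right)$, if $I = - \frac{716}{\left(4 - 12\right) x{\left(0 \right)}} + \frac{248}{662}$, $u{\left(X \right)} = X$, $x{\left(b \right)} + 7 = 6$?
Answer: $\frac{15274789}{662} - \frac{197 i \sqrt{184470}}{39} \approx 23074.0 - 2169.5 i$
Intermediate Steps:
$x{\left(b \right)} = -1$ ($x{\left(b \right)} = -7 + 6 = -1$)
$I = - \frac{59001}{662}$ ($I = - \frac{716}{\left(4 - 12\right) \left(-1\right)} + \frac{248}{662} = - \frac{716}{\left(-8\right) \left(-1\right)} + 248 \cdot \frac{1}{662} = - \frac{716}{8} + \frac{124}{331} = \left(-716\right) \frac{1}{8} + \frac{124}{331} = - \frac{179}{2} + \frac{124}{331} = - \frac{59001}{662} \approx -89.125$)
$\left(I + \left(\sqrt{-113 + \frac{323}{-39}} + u{\left(-28 \right)}\right)\right) \left(-197\right) = \left(- \frac{59001}{662} - \left(28 - \sqrt{-113 + \frac{323}{-39}}\right)\right) \left(-197\right) = \left(- \frac{59001}{662} - \left(28 - \sqrt{-113 + 323 \left(- \frac{1}{39}\right)}\right)\right) \left(-197\right) = \left(- \frac{59001}{662} - \left(28 - \sqrt{-113 - \frac{323}{39}}\right)\right) \left(-197\right) = \left(- \frac{59001}{662} - \left(28 - \sqrt{- \frac{4730}{39}}\right)\right) \left(-197\right) = \left(- \frac{59001}{662} - \left(28 - \frac{i \sqrt{184470}}{39}\right)\right) \left(-197\right) = \left(- \frac{77537}{662} + \frac{i \sqrt{184470}}{39}\right) \left(-197\right) = \frac{15274789}{662} - \frac{197 i \sqrt{184470}}{39}$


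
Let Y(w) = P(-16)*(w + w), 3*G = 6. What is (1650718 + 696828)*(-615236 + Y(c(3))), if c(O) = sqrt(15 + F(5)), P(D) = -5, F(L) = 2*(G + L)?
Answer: -1444294810856 - 23475460*sqrt(29) ≈ -1.4444e+12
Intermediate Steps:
G = 2 (G = (1/3)*6 = 2)
F(L) = 4 + 2*L (F(L) = 2*(2 + L) = 4 + 2*L)
c(O) = sqrt(29) (c(O) = sqrt(15 + (4 + 2*5)) = sqrt(15 + (4 + 10)) = sqrt(15 + 14) = sqrt(29))
Y(w) = -10*w (Y(w) = -5*(w + w) = -10*w)
(1650718 + 696828)*(-615236 + Y(c(3))) = (1650718 + 696828)*(-615236 - 10*sqrt(29)) = 2347546*(-615236 - 10*sqrt(29)) = -1444294810856 - 23475460*sqrt(29)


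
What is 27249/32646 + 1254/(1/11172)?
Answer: 152453433899/10882 ≈ 1.4010e+7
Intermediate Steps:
27249/32646 + 1254/(1/11172) = 27249*(1/32646) + 1254/(1/11172) = 9083/10882 + 1254*11172 = 9083/10882 + 14009688 = 152453433899/10882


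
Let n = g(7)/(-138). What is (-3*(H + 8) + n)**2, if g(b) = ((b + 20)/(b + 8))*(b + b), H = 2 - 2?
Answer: 7733961/13225 ≈ 584.80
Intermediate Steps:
H = 0
g(b) = 2*b*(20 + b)/(8 + b) (g(b) = ((20 + b)/(8 + b))*(2*b) = 2*b*(20 + b)/(8 + b))
n = -21/115 (n = (2*7*(20 + 7)/(8 + 7))/(-138) = (2*7*27/15)*(-1/138) = (2*7*(1/15)*27)*(-1/138) = (126/5)*(-1/138) = -21/115 ≈ -0.18261)
(-3*(H + 8) + n)**2 = (-3*(0 + 8) - 21/115)**2 = (-3*8 - 21/115)**2 = (-24 - 21/115)**2 = (-2781/115)**2 = 7733961/13225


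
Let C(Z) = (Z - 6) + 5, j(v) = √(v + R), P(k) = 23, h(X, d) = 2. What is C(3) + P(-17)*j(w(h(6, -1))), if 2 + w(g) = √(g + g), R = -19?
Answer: 2 + 23*I*√19 ≈ 2.0 + 100.25*I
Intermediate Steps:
w(g) = -2 + √2*√g (w(g) = -2 + √(g + g) = -2 + √(2*g) = -2 + √2*√g)
j(v) = √(-19 + v) (j(v) = √(v - 19) = √(-19 + v))
C(Z) = -1 + Z (C(Z) = (-6 + Z) + 5 = -1 + Z)
C(3) + P(-17)*j(w(h(6, -1))) = (-1 + 3) + 23*√(-19 + (-2 + √2*√2)) = 2 + 23*√(-19 + (-2 + 2)) = 2 + 23*√(-19 + 0) = 2 + 23*√(-19) = 2 + 23*(I*√19) = 2 + 23*I*√19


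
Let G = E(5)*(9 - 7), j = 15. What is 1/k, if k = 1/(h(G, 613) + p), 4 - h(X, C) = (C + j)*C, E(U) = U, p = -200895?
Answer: -585855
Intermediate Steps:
G = 10 (G = 5*(9 - 7) = 5*2 = 10)
h(X, C) = 4 - C*(15 + C) (h(X, C) = 4 - (C + 15)*C = 4 - (15 + C)*C = 4 - C*(15 + C))
k = -1/585855 (k = 1/((4 - 1*613**2 - 15*613) - 200895) = 1/((4 - 1*375769 - 9195) - 200895) = 1/((4 - 375769 - 9195) - 200895) = 1/(-384960 - 200895) = 1/(-585855) = -1/585855 ≈ -1.7069e-6)
1/k = 1/(-1/585855) = -585855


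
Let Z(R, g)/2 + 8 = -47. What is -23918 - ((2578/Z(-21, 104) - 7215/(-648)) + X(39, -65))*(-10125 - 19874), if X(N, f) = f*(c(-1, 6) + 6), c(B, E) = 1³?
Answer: -166825064291/11880 ≈ -1.4043e+7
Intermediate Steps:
c(B, E) = 1
Z(R, g) = -110 (Z(R, g) = -16 + 2*(-47) = -16 - 94 = -110)
X(N, f) = 7*f (X(N, f) = f*(1 + 6) = f*7 = 7*f)
-23918 - ((2578/Z(-21, 104) - 7215/(-648)) + X(39, -65))*(-10125 - 19874) = -23918 - ((2578/(-110) - 7215/(-648)) + 7*(-65))*(-10125 - 19874) = -23918 - ((2578*(-1/110) - 7215*(-1/648)) - 455)*(-29999) = -23918 - ((-1289/55 + 2405/216) - 455)*(-29999) = -23918 - (-146149/11880 - 455)*(-29999) = -23918 - (-5551549)*(-29999)/11880 = -23918 - 1*166540918451/11880 = -23918 - 166540918451/11880 = -166825064291/11880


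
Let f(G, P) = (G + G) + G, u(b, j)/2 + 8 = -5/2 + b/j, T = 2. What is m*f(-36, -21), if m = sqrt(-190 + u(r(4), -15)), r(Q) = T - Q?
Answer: -36*I*sqrt(47415)/5 ≈ -1567.8*I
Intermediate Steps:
r(Q) = 2 - Q
u(b, j) = -21 + 2*b/j (u(b, j) = -16 + 2*(-5/2 + b/j) = -16 + (-5 + 2*b/j) = -21 + 2*b/j)
m = I*sqrt(47415)/15 (m = sqrt(-190 + (-21 + 2*(2 - 1*4)/(-15))) = sqrt(-190 + (-21 + 2*(2 - 4)*(-1/15))) = sqrt(-190 + (-21 + 2*(-2)*(-1/15))) = sqrt(-190 + (-21 + 4/15)) = sqrt(-190 - 311/15) = sqrt(-3161/15) = I*sqrt(47415)/15 ≈ 14.517*I)
f(G, P) = 3*G (f(G, P) = 2*G + G = 3*G)
m*f(-36, -21) = (I*sqrt(47415)/15)*(3*(-36)) = (I*sqrt(47415)/15)*(-108) = -36*I*sqrt(47415)/5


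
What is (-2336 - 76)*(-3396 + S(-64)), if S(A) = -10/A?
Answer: 65526201/8 ≈ 8.1908e+6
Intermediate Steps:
(-2336 - 76)*(-3396 + S(-64)) = (-2336 - 76)*(-3396 - 10/(-64)) = -2412*(-3396 - 10*(-1/64)) = -2412*(-3396 + 5/32) = -2412*(-108667/32) = 65526201/8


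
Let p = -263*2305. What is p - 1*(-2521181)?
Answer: 1914966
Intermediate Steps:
p = -606215
p - 1*(-2521181) = -606215 - 1*(-2521181) = -606215 + 2521181 = 1914966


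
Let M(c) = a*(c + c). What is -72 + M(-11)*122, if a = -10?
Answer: 26768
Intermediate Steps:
M(c) = -20*c (M(c) = -10*(c + c) = -20*c)
-72 + M(-11)*122 = -72 - 20*(-11)*122 = -72 + 220*122 = -72 + 26840 = 26768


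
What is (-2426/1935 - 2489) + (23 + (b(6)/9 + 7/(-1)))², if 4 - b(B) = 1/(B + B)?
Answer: -5567574361/2507760 ≈ -2220.1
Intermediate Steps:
b(B) = 4 - 1/(2*B) (b(B) = 4 - 1/(B + B) = 4 - 1/(2*B))
(-2426/1935 - 2489) + (23 + (b(6)/9 + 7/(-1)))² = (-2426/1935 - 2489) + (23 + ((4 - ½/6)/9 + 7/(-1)))² = (-2426*1/1935 - 2489) + (23 + ((4 - ½*⅙)*(⅑) + 7*(-1)))² = (-2426/1935 - 2489) + (23 + ((4 - 1/12)*(⅑) - 7))² = -4818641/1935 + (23 + ((47/12)*(⅑) - 7))² = -4818641/1935 + (23 + (47/108 - 7))² = -4818641/1935 + (23 - 709/108)² = -4818641/1935 + (1775/108)² = -4818641/1935 + 3150625/11664 = -5567574361/2507760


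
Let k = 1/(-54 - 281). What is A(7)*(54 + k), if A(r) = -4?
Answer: -72356/335 ≈ -215.99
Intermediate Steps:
k = -1/335 (k = 1/(-335) = -1/335 ≈ -0.0029851)
A(7)*(54 + k) = -4*(54 - 1/335) = -4*18089/335 = -72356/335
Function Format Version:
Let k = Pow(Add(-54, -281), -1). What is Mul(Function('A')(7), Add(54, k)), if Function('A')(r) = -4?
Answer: Rational(-72356, 335) ≈ -215.99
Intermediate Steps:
k = Rational(-1, 335) (k = Pow(-335, -1) = Rational(-1, 335) ≈ -0.0029851)
Mul(Function('A')(7), Add(54, k)) = Mul(-4, Add(54, Rational(-1, 335))) = Mul(-4, Rational(18089, 335)) = Rational(-72356, 335)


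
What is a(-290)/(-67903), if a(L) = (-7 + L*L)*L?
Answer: 24386970/67903 ≈ 359.14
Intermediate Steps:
a(L) = L*(-7 + L²) (a(L) = (-7 + L²)*L = L*(-7 + L²))
a(-290)/(-67903) = -290*(-7 + (-290)²)/(-67903) = -290*(-7 + 84100)*(-1/67903) = -290*84093*(-1/67903) = -24386970*(-1/67903) = 24386970/67903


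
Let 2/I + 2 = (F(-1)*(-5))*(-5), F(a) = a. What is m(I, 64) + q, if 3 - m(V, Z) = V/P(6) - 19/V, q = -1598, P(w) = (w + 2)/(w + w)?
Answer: -33325/18 ≈ -1851.4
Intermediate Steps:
P(w) = (2 + w)/(2*w) (P(w) = (2 + w)/((2*w)) = (2 + w)*(1/(2*w)) = (2 + w)/(2*w))
I = -2/27 (I = 2/(-2 - 1*(-5)*(-5)) = 2/(-2 + 5*(-5)) = 2/(-2 - 25) = 2/(-27) = 2*(-1/27) = -2/27 ≈ -0.074074)
m(V, Z) = 3 + 19/V - 3*V/2 (m(V, Z) = 3 - (V/(((1/2)*(2 + 6)/6)) - 19/V) = 3 - (V/(((1/2)*(1/6)*8)) - 19/V) = 3 - (V/(2/3) - 19/V) = 3 - (V*(3/2) - 19/V) = 3 - (3*V/2 - 19/V) = 3 - (-19/V + 3*V/2) = 3 + (19/V - 3*V/2) = 3 + 19/V - 3*V/2)
m(I, 64) + q = (3 + 19/(-2/27) - 3/2*(-2/27)) - 1598 = (3 + 19*(-27/2) + 1/9) - 1598 = (3 - 513/2 + 1/9) - 1598 = -4561/18 - 1598 = -33325/18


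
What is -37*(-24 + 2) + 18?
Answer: 832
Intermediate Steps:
-37*(-24 + 2) + 18 = -37*(-22) + 18 = 814 + 18 = 832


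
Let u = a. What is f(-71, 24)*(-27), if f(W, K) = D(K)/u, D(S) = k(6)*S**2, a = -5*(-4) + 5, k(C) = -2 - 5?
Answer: 108864/25 ≈ 4354.6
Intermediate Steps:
k(C) = -7
a = 25 (a = 20 + 5 = 25)
D(S) = -7*S**2
u = 25
f(W, K) = -7*K**2/25
f(-71, 24)*(-27) = -7/25*24**2*(-27) = -7/25*576*(-27) = -4032/25*(-27) = 108864/25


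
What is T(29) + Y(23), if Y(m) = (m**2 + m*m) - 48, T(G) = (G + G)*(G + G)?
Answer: 4374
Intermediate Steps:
T(G) = 4*G**2 (T(G) = (2*G)*(2*G) = 4*G**2)
Y(m) = -48 + 2*m**2 (Y(m) = (m**2 + m**2) - 48 = 2*m**2 - 48 = -48 + 2*m**2)
T(29) + Y(23) = 4*29**2 + (-48 + 2*23**2) = 4*841 + (-48 + 2*529) = 3364 + (-48 + 1058) = 3364 + 1010 = 4374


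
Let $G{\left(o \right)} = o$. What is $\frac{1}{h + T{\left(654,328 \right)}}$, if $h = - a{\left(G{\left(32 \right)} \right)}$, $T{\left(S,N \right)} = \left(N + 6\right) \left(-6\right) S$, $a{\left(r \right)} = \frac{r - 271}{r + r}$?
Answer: $- \frac{64}{83879185} \approx -7.63 \cdot 10^{-7}$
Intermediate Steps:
$a{\left(r \right)} = \frac{-271 + r}{2 r}$
$T{\left(S,N \right)} = S \left(-36 - 6 N\right)$ ($T{\left(S,N \right)} = \left(6 + N\right) \left(-6\right) S = \left(-36 - 6 N\right) S = S \left(-36 - 6 N\right)$)
$h = \frac{239}{64}$ ($h = - \frac{-271 + 32}{2 \cdot 32} = - \frac{-239}{2 \cdot 32} = \left(-1\right) \left(- \frac{239}{64}\right) = \frac{239}{64} \approx 3.7344$)
$\frac{1}{h + T{\left(654,328 \right)}} = \frac{1}{\frac{239}{64} - 3924 \left(6 + 328\right)} = \frac{1}{\frac{239}{64} - 3924 \cdot 334} = \frac{1}{\frac{239}{64} - 1310616} = \frac{1}{- \frac{83879185}{64}} = - \frac{64}{83879185}$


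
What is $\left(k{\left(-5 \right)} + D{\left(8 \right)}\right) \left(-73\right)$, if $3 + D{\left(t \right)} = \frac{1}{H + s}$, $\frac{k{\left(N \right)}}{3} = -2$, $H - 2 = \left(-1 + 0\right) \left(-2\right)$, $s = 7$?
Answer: $\frac{7154}{11} \approx 650.36$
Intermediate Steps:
$H = 4$ ($H = 2 + \left(-1 + 0\right) \left(-2\right) = 2 - -2 = 2 + 2 = 4$)
$k{\left(N \right)} = -6$ ($k{\left(N \right)} = 3 \left(-2\right) = -6$)
$D{\left(t \right)} = - \frac{32}{11}$ ($D{\left(t \right)} = -3 + \frac{1}{4 + 7} = -3 + \frac{1}{11} = - \frac{32}{11}$)
$\left(k{\left(-5 \right)} + D{\left(8 \right)}\right) \left(-73\right) = \left(-6 - \frac{32}{11}\right) \left(-73\right) = \left(- \frac{98}{11}\right) \left(-73\right) = \frac{7154}{11}$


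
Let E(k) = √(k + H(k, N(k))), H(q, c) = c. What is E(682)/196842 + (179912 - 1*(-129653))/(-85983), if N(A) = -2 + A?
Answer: -309565/85983 + √1362/196842 ≈ -3.6001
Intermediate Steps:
E(k) = √(-2 + 2*k) (E(k) = √(k + (-2 + k)) = √(-2 + 2*k))
E(682)/196842 + (179912 - 1*(-129653))/(-85983) = √(-2 + 2*682)/196842 + (179912 - 1*(-129653))/(-85983) = √(-2 + 1364)*(1/196842) + (179912 + 129653)*(-1/85983) = √1362*(1/196842) + 309565*(-1/85983) = √1362/196842 - 309565/85983 = -309565/85983 + √1362/196842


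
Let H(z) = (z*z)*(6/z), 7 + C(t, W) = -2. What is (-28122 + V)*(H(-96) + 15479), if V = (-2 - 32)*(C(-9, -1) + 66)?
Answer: -447984180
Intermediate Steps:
C(t, W) = -9 (C(t, W) = -7 - 2 = -9)
H(z) = 6*z (H(z) = z²*(6/z) = 6*z)
V = -1938 (V = (-2 - 32)*(-9 + 66) = -34*57 = -1938)
(-28122 + V)*(H(-96) + 15479) = (-28122 - 1938)*(6*(-96) + 15479) = -30060*(-576 + 15479) = -30060*14903 = -447984180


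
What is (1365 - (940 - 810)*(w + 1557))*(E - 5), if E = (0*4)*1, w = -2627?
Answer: -702325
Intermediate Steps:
E = 0 (E = 0*1 = 0)
(1365 - (940 - 810)*(w + 1557))*(E - 5) = (1365 - (940 - 810)*(-2627 + 1557))*(0 - 5) = (1365 - 130*(-1070))*(-5) = (1365 - 1*(-139100))*(-5) = (1365 + 139100)*(-5) = 140465*(-5) = -702325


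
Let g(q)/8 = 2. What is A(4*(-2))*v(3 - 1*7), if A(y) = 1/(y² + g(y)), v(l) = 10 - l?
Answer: 7/40 ≈ 0.17500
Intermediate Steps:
g(q) = 16 (g(q) = 8*2 = 16)
A(y) = 1/(16 + y²) (A(y) = 1/(y² + 16) = 1/(16 + y²))
A(4*(-2))*v(3 - 1*7) = (10 - (3 - 1*7))/(16 + (4*(-2))²) = (10 - (3 - 7))/(16 + (-8)²) = (10 - 1*(-4))/(16 + 64) = (10 + 4)/80 = (1/80)*14 = 7/40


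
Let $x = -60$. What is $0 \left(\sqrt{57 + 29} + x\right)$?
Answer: $0$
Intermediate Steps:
$0 \left(\sqrt{57 + 29} + x\right) = 0 \left(\sqrt{57 + 29} - 60\right) = 0 \left(\sqrt{86} - 60\right) = 0 \left(-60 + \sqrt{86}\right) = 0$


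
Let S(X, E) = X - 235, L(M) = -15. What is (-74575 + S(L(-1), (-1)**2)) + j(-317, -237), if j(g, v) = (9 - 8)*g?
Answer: -75142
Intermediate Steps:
j(g, v) = g (j(g, v) = 1*g = g)
S(X, E) = -235 + X
(-74575 + S(L(-1), (-1)**2)) + j(-317, -237) = (-74575 + (-235 - 15)) - 317 = (-74575 - 250) - 317 = -74825 - 317 = -75142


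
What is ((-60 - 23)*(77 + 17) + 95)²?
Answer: 59397849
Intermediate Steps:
((-60 - 23)*(77 + 17) + 95)² = (-83*94 + 95)² = (-7802 + 95)² = (-7707)² = 59397849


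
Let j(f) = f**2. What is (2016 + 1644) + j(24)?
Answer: 4236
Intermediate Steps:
(2016 + 1644) + j(24) = (2016 + 1644) + 24**2 = 3660 + 576 = 4236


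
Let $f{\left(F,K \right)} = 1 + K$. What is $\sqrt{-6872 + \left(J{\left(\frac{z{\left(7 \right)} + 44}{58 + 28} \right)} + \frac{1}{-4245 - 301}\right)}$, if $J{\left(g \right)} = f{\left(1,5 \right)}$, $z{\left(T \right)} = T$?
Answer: $\frac{3 i \sqrt{15765950778}}{4546} \approx 82.861 i$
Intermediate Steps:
$J{\left(g \right)} = 6$ ($J{\left(g \right)} = 1 + 5 = 6$)
$\sqrt{-6872 + \left(J{\left(\frac{z{\left(7 \right)} + 44}{58 + 28} \right)} + \frac{1}{-4245 - 301}\right)} = \sqrt{-6872 + \left(6 + \frac{1}{-4245 - 301}\right)} = \sqrt{-6872 + \left(6 + \frac{1}{-4546}\right)} = \sqrt{-6872 + \left(6 - \frac{1}{4546}\right)} = \sqrt{-6872 + \frac{27275}{4546}} = \sqrt{- \frac{31212837}{4546}} = \frac{3 i \sqrt{15765950778}}{4546}$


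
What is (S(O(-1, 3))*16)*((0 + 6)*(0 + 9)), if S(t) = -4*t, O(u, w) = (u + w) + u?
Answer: -3456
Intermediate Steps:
O(u, w) = w + 2*u
(S(O(-1, 3))*16)*((0 + 6)*(0 + 9)) = (-4*(3 + 2*(-1))*16)*((0 + 6)*(0 + 9)) = (-4*(3 - 2)*16)*(6*9) = (-4*1*16)*54 = -4*16*54 = -64*54 = -3456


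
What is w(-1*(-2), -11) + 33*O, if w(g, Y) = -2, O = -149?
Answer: -4919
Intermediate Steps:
w(-1*(-2), -11) + 33*O = -2 + 33*(-149) = -2 - 4917 = -4919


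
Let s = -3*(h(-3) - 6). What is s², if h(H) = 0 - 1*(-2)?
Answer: 144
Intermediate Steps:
h(H) = 2 (h(H) = 0 + 2 = 2)
s = 12 (s = -3*(2 - 6) = -3*(-4) = 12)
s² = 12² = 144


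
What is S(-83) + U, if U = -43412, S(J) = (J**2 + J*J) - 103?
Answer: -29737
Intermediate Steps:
S(J) = -103 + 2*J**2 (S(J) = (J**2 + J**2) - 103 = 2*J**2 - 103 = -103 + 2*J**2)
S(-83) + U = (-103 + 2*(-83)**2) - 43412 = (-103 + 2*6889) - 43412 = (-103 + 13778) - 43412 = 13675 - 43412 = -29737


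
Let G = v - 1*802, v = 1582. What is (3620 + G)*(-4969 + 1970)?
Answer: -13195600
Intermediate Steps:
G = 780 (G = 1582 - 1*802 = 1582 - 802 = 780)
(3620 + G)*(-4969 + 1970) = (3620 + 780)*(-4969 + 1970) = 4400*(-2999) = -13195600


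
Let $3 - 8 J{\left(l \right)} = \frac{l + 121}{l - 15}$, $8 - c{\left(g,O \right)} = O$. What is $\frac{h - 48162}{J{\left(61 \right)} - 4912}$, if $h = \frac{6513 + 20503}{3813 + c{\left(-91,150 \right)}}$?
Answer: $\frac{16263363112}{1658979965} \approx 9.8032$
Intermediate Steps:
$c{\left(g,O \right)} = 8 - O$
$J{\left(l \right)} = \frac{3}{8} - \frac{121 + l}{8 \left(-15 + l\right)}$ ($J{\left(l \right)} = \frac{3}{8} - \frac{\left(l + 121\right) \frac{1}{l - 15}}{8} = \frac{3}{8} - \frac{\left(121 + l\right) \frac{1}{-15 + l}}{8} = \frac{3}{8} - \frac{\frac{1}{-15 + l} \left(121 + l\right)}{8} = \frac{3}{8} - \frac{121 + l}{8 \left(-15 + l\right)}$)
$h = \frac{27016}{3671}$ ($h = \frac{6513 + 20503}{3813 + \left(8 - 150\right)} = \frac{27016}{3813 + \left(8 - 150\right)} = \frac{27016}{3813 - 142} = \frac{27016}{3671} \approx 7.3593$)
$\frac{h - 48162}{J{\left(61 \right)} - 4912} = \frac{\frac{27016}{3671} - 48162}{\frac{-83 + 61}{4 \left(-15 + 61\right)} - 4912} = - \frac{176775686}{3671 \left(\frac{1}{4} \cdot \frac{1}{46} \left(-22\right) - 4912\right)} = - \frac{176775686}{3671 \left(- \frac{11}{92} - 4912\right)} = - \frac{176775686}{3671 \left(- \frac{451915}{92}\right)} = \left(- \frac{176775686}{3671}\right) \left(- \frac{92}{451915}\right) = \frac{16263363112}{1658979965}$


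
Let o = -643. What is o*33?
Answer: -21219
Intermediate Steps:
o*33 = -643*33 = -21219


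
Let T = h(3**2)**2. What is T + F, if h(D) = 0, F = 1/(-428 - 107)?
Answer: -1/535 ≈ -0.0018692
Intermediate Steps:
F = -1/535 (F = 1/(-535) = -1/535 ≈ -0.0018692)
T = 0 (T = 0**2 = 0)
T + F = 0 - 1/535 = -1/535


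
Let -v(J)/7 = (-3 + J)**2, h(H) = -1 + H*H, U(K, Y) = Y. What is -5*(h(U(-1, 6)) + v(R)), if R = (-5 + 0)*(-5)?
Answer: 16765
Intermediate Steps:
R = 25 (R = -5*(-5) = 25)
h(H) = -1 + H**2
v(J) = -7*(-3 + J)**2
-5*(h(U(-1, 6)) + v(R)) = -5*((-1 + 6**2) - 7*(-3 + 25)**2) = -5*((-1 + 36) - 7*22**2) = -5*(35 - 7*484) = -5*(35 - 3388) = -5*(-3353) = 16765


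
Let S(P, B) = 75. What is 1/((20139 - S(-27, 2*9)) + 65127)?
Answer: 1/85191 ≈ 1.1738e-5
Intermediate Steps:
1/((20139 - S(-27, 2*9)) + 65127) = 1/((20139 - 1*75) + 65127) = 1/((20139 - 75) + 65127) = 1/(20064 + 65127) = 1/85191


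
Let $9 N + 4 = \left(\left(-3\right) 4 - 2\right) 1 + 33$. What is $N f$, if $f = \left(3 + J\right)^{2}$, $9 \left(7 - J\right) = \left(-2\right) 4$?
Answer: $\frac{48020}{243} \approx 197.61$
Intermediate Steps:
$J = \frac{71}{9}$ ($J = 7 - \frac{\left(-2\right) 4}{9} = 7 - - \frac{8}{9} = 7 + \frac{8}{9} = \frac{71}{9} \approx 7.8889$)
$N = \frac{5}{3}$ ($N = - \frac{4}{9} + \frac{\left(\left(-3\right) 4 - 2\right) 1 + 33}{9} = - \frac{4}{9} + \frac{\left(-12 - 2\right) 1 + 33}{9} = - \frac{4}{9} + \frac{\left(-14\right) 1 + 33}{9} = - \frac{4}{9} + \frac{-14 + 33}{9} = - \frac{4}{9} + \frac{1}{9} \cdot 19 = - \frac{4}{9} + \frac{19}{9} = \frac{5}{3} \approx 1.6667$)
$f = \frac{9604}{81}$ ($f = \left(3 + \frac{71}{9}\right)^{2} = \left(\frac{98}{9}\right)^{2} = \frac{9604}{81} \approx 118.57$)
$N f = \frac{5}{3} \cdot \frac{9604}{81} = \frac{48020}{243}$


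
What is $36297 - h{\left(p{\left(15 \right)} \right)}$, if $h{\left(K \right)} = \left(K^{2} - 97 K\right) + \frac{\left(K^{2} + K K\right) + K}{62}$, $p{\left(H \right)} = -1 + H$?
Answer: $\frac{1161026}{31} \approx 37452.0$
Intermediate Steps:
$h{\left(K \right)} = - \frac{6013 K}{62} + \frac{32 K^{2}}{31}$ ($h{\left(K \right)} = \left(K^{2} - 97 K\right) + \left(\left(K^{2} + K^{2}\right) + K\right) \frac{1}{62} = \left(K^{2} - 97 K\right) + \left(2 K^{2} + K\right) \frac{1}{62} = \left(K^{2} - 97 K\right) + \left(K + 2 K^{2}\right) \frac{1}{62} = \left(K^{2} - 97 K\right) + \left(\frac{K^{2}}{31} + \frac{K}{62}\right) = - \frac{6013 K}{62} + \frac{32 K^{2}}{31}$)
$36297 - h{\left(p{\left(15 \right)} \right)} = 36297 - \frac{\left(-1 + 15\right) \left(-6013 + 64 \left(-1 + 15\right)\right)}{62} = 36297 - \frac{1}{62} \cdot 14 \left(-6013 + 64 \cdot 14\right) = 36297 - \frac{1}{62} \cdot 14 \left(-6013 + 896\right) = 36297 - \frac{1}{62} \cdot 14 \left(-5117\right) = 36297 - - \frac{35819}{31} = 36297 + \frac{35819}{31} = \frac{1161026}{31}$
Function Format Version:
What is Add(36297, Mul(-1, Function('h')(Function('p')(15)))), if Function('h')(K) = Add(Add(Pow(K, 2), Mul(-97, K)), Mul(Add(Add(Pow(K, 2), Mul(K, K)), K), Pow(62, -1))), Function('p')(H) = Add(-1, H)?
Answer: Rational(1161026, 31) ≈ 37452.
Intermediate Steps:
Function('h')(K) = Add(Mul(Rational(-6013, 62), K), Mul(Rational(32, 31), Pow(K, 2))) (Function('h')(K) = Add(Add(Pow(K, 2), Mul(-97, K)), Mul(Add(Add(Pow(K, 2), Pow(K, 2)), K), Rational(1, 62))) = Add(Add(Pow(K, 2), Mul(-97, K)), Mul(Add(Mul(2, Pow(K, 2)), K), Rational(1, 62))) = Add(Add(Pow(K, 2), Mul(-97, K)), Mul(Add(K, Mul(2, Pow(K, 2))), Rational(1, 62))) = Add(Add(Pow(K, 2), Mul(-97, K)), Add(Mul(Rational(1, 31), Pow(K, 2)), Mul(Rational(1, 62), K))) = Add(Mul(Rational(-6013, 62), K), Mul(Rational(32, 31), Pow(K, 2))))
Add(36297, Mul(-1, Function('h')(Function('p')(15)))) = Add(36297, Mul(-1, Mul(Rational(1, 62), Add(-1, 15), Add(-6013, Mul(64, Add(-1, 15)))))) = Add(36297, Mul(-1, Mul(Rational(1, 62), 14, Add(-6013, Mul(64, 14))))) = Add(36297, Mul(-1, Mul(Rational(1, 62), 14, Add(-6013, 896)))) = Add(36297, Mul(-1, Mul(Rational(1, 62), 14, -5117))) = Add(36297, Mul(-1, Rational(-35819, 31))) = Add(36297, Rational(35819, 31)) = Rational(1161026, 31)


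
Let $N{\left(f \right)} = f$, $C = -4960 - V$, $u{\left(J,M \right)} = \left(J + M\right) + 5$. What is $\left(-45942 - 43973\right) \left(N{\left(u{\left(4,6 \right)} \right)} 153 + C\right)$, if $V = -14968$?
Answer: $-1106224245$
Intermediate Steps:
$u{\left(J,M \right)} = 5 + J + M$
$C = 10008$ ($C = -4960 - -14968 = -4960 + 14968 = 10008$)
$\left(-45942 - 43973\right) \left(N{\left(u{\left(4,6 \right)} \right)} 153 + C\right) = \left(-45942 - 43973\right) \left(\left(5 + 4 + 6\right) 153 + 10008\right) = - 89915 \left(15 \cdot 153 + 10008\right) = - 89915 \left(2295 + 10008\right) = \left(-89915\right) 12303 = -1106224245$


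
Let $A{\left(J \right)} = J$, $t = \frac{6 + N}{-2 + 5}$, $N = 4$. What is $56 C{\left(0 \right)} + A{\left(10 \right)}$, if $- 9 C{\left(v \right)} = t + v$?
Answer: $- \frac{290}{27} \approx -10.741$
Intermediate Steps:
$t = \frac{10}{3}$ ($t = \frac{6 + 4}{-2 + 5} = \frac{10}{3} \approx 3.3333$)
$C{\left(v \right)} = - \frac{10}{27} - \frac{v}{9}$ ($C{\left(v \right)} = - \frac{\frac{10}{3} + v}{9} = - \frac{10}{27} - \frac{v}{9}$)
$56 C{\left(0 \right)} + A{\left(10 \right)} = 56 \left(- \frac{10}{27} - 0\right) + 10 = 56 \left(- \frac{10}{27} + 0\right) + 10 = 56 \left(- \frac{10}{27}\right) + 10 = - \frac{560}{27} + 10 = - \frac{290}{27}$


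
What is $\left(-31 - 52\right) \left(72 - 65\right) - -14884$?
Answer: $14303$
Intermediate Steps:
$\left(-31 - 52\right) \left(72 - 65\right) - -14884 = \left(-83\right) 7 + 14884 = -581 + 14884 = 14303$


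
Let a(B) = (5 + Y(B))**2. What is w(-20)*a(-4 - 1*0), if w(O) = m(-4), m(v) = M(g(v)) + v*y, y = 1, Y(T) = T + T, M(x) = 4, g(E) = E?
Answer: 0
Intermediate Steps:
Y(T) = 2*T
m(v) = 4 + v (m(v) = 4 + v*1 = 4 + v)
w(O) = 0 (w(O) = 4 - 4 = 0)
a(B) = (5 + 2*B)**2
w(-20)*a(-4 - 1*0) = 0*(5 + 2*(-4 - 1*0))**2 = 0*(5 + 2*(-4 + 0))**2 = 0*(5 + 2*(-4))**2 = 0*(5 - 8)**2 = 0*(-3)**2 = 0*9 = 0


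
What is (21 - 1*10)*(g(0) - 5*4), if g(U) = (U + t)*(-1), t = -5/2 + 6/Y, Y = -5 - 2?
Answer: -2563/14 ≈ -183.07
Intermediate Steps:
Y = -7
t = -47/14 (t = -5/2 + 6/(-7) = -5*½ + 6*(-⅐) = -5/2 - 6/7 = -47/14 ≈ -3.3571)
g(U) = 47/14 - U (g(U) = (U - 47/14)*(-1) = (-47/14 + U)*(-1) = 47/14 - U)
(21 - 1*10)*(g(0) - 5*4) = (21 - 1*10)*((47/14 - 1*0) - 5*4) = (21 - 10)*((47/14 + 0) - 20) = 11*(47/14 - 20) = 11*(-233/14) = -2563/14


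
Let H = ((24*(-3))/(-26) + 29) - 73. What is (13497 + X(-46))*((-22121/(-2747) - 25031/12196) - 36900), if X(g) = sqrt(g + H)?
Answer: -16682804551827777/33502412 - 11124341777169*I*sqrt(182)/435531356 ≈ -4.9796e+8 - 3.4458e+5*I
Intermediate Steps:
H = -536/13 (H = (-72*(-1/26) + 29) - 73 = (36/13 + 29) - 73 = 413/13 - 73 = -536/13 ≈ -41.231)
X(g) = sqrt(-536/13 + g) (X(g) = sqrt(g - 536/13) = sqrt(-536/13 + g))
(13497 + X(-46))*((-22121/(-2747) - 25031/12196) - 36900) = (13497 + sqrt(-6968 + 169*(-46))/13)*((-22121/(-2747) - 25031/12196) - 36900) = (13497 + sqrt(-6968 - 7774)/13)*((-22121*(-1/2747) - 25031*1/12196) - 36900) = (13497 + sqrt(-14742)/13)*((22121/2747 - 25031/12196) - 36900) = (13497 + (9*I*sqrt(182))/13)*(201027559/33502412 - 36900) = (13497 + 9*I*sqrt(182)/13)*(-1236037975241/33502412) = -16682804551827777/33502412 - 11124341777169*I*sqrt(182)/435531356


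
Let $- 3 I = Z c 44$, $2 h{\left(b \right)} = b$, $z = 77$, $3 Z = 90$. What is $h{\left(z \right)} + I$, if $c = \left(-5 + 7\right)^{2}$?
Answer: $- \frac{3443}{2} \approx -1721.5$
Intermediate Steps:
$Z = 30$ ($Z = \frac{1}{3} \cdot 90 = 30$)
$h{\left(b \right)} = \frac{b}{2}$
$c = 4$ ($c = 2^{2} = 4$)
$I = -1760$ ($I = - \frac{30 \cdot 4 \cdot 44}{3} = - \frac{120 \cdot 44}{3} = \left(- \frac{1}{3}\right) 5280 = -1760$)
$h{\left(z \right)} + I = \frac{1}{2} \cdot 77 - 1760 = \frac{77}{2} - 1760 = - \frac{3443}{2}$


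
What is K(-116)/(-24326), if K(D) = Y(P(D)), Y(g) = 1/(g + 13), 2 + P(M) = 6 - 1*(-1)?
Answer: -1/437868 ≈ -2.2838e-6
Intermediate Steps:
P(M) = 5 (P(M) = -2 + (6 - 1*(-1)) = -2 + (6 + 1) = -2 + 7 = 5)
Y(g) = 1/(13 + g)
K(D) = 1/18 (K(D) = 1/(13 + 5) = 1/18)
K(-116)/(-24326) = (1/18)/(-24326) = (1/18)*(-1/24326) = -1/437868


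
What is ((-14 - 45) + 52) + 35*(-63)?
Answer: -2212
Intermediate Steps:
((-14 - 45) + 52) + 35*(-63) = (-59 + 52) - 2205 = -7 - 2205 = -2212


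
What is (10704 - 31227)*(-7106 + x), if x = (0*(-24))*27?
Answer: 145836438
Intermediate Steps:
x = 0 (x = 0*27 = 0)
(10704 - 31227)*(-7106 + x) = (10704 - 31227)*(-7106 + 0) = -20523*(-7106) = 145836438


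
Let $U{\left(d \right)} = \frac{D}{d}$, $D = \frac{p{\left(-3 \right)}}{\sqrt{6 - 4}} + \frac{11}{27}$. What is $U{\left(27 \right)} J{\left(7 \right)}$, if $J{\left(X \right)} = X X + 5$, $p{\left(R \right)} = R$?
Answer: $\frac{22}{27} - 3 \sqrt{2} \approx -3.4278$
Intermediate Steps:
$J{\left(X \right)} = 5 + X^{2}$ ($J{\left(X \right)} = X^{2} + 5 = 5 + X^{2}$)
$D = \frac{11}{27} - \frac{3 \sqrt{2}}{2}$ ($D = - \frac{3}{\sqrt{6 - 4}} + \frac{11}{27} = - \frac{3}{\sqrt{2}} + 11 \cdot \frac{1}{27} = - 3 \frac{\sqrt{2}}{2} + \frac{11}{27} = - \frac{3 \sqrt{2}}{2} + \frac{11}{27} = \frac{11}{27} - \frac{3 \sqrt{2}}{2} \approx -1.7139$)
$U{\left(d \right)} = \frac{\frac{11}{27} - \frac{3 \sqrt{2}}{2}}{d}$
$U{\left(27 \right)} J{\left(7 \right)} = \frac{22 - 81 \sqrt{2}}{54 \cdot 27} \left(5 + 7^{2}\right) = \frac{1}{54} \cdot \frac{1}{27} \left(22 - 81 \sqrt{2}\right) \left(5 + 49\right) = \left(\frac{11}{729} - \frac{\sqrt{2}}{18}\right) 54 = \frac{22}{27} - 3 \sqrt{2}$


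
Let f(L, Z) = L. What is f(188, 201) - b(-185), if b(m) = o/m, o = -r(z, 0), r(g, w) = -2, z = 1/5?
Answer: 34782/185 ≈ 188.01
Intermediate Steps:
z = ⅕ ≈ 0.20000
o = 2 (o = -1*(-2) = 2)
b(m) = 2/m
f(188, 201) - b(-185) = 188 - 2/(-185) = 188 - 2*(-1)/185 = 188 - 1*(-2/185) = 188 + 2/185 = 34782/185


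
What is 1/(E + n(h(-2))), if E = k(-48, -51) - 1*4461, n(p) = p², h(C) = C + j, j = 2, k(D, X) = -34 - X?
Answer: -1/4444 ≈ -0.00022502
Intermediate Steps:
h(C) = 2 + C (h(C) = C + 2 = 2 + C)
E = -4444 (E = (-34 - 1*(-51)) - 1*4461 = (-34 + 51) - 4461 = 17 - 4461 = -4444)
1/(E + n(h(-2))) = 1/(-4444 + (2 - 2)²) = 1/(-4444 + 0²) = 1/(-4444 + 0) = 1/(-4444) = -1/4444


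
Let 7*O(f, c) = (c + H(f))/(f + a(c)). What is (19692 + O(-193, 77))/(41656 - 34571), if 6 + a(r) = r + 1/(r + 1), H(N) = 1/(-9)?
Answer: 22744156/8183175 ≈ 2.7794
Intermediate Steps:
H(N) = -⅑
a(r) = -6 + r + 1/(1 + r) (a(r) = -6 + (r + 1/(r + 1)) = -6 + (r + 1/(1 + r)) = -6 + r + 1/(1 + r))
O(f, c) = (-⅑ + c)/(7*(f + (-5 + c² - 5*c)/(1 + c))) (O(f, c) = ((c - ⅑)/(f + (-5 + c² - 5*c)/(1 + c)))/7 = ((-⅑ + c)/(f + (-5 + c² - 5*c)/(1 + c)))/7 = (-⅑ + c)/(7*(f + (-5 + c² - 5*c)/(1 + c))))
(19692 + O(-193, 77))/(41656 - 34571) = (19692 + (1 + 77)*(-1 + 9*77)/(63*(-5 + 77² - 5*77 - 193*(1 + 77))))/(41656 - 34571) = (19692 + (1/63)*78*(-1 + 693)/(-5 + 5929 - 385 - 193*78))/7085 = (19692 + (1/63)*78*692/(-5 + 5929 - 385 - 15054))*(1/7085) = (19692 + (1/63)*78*692/(-9515))*(1/7085) = (19692 + (1/63)*(-1/9515)*78*692)*(1/7085) = (19692 - 104/1155)*(1/7085) = (22744156/1155)*(1/7085) = 22744156/8183175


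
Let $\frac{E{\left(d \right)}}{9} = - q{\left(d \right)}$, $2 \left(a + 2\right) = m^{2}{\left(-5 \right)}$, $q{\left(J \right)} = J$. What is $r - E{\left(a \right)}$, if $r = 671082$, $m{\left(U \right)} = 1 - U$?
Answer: $671226$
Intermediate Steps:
$a = 16$ ($a = -2 + \frac{\left(1 - -5\right)^{2}}{2} = -2 + \frac{\left(1 + 5\right)^{2}}{2} = -2 + \frac{6^{2}}{2} = -2 + \frac{1}{2} \cdot 36 = -2 + 18 = 16$)
$E{\left(d \right)} = - 9 d$ ($E{\left(d \right)} = 9 \left(- d\right) = - 9 d$)
$r - E{\left(a \right)} = 671082 - \left(-9\right) 16 = 671082 - -144 = 671082 + 144 = 671226$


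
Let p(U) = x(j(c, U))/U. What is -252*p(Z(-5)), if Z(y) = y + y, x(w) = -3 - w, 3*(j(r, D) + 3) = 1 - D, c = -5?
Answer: -462/5 ≈ -92.400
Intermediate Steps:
j(r, D) = -8/3 - D/3 (j(r, D) = -3 + (1 - D)/3 = -3 + (⅓ - D/3) = -8/3 - D/3)
Z(y) = 2*y
p(U) = (-⅓ + U/3)/U (p(U) = (-3 - (-8/3 - U/3))/U = (-3 + (8/3 + U/3))/U = (-⅓ + U/3)/U)
-252*p(Z(-5)) = -84*(-1 + 2*(-5))/(2*(-5)) = -84*(-1 - 10)/(-10) = -84*(-1)*(-11)/10 = -252*11/30 = -462/5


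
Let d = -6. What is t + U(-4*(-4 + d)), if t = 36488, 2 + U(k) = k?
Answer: 36526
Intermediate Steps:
U(k) = -2 + k
t + U(-4*(-4 + d)) = 36488 + (-2 - 4*(-4 - 6)) = 36488 + (-2 - 4*(-10)) = 36488 + (-2 + 40) = 36488 + 38 = 36526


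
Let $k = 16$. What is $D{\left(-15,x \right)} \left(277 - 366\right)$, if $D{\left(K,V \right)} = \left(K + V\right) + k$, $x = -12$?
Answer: $979$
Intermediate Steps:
$D{\left(K,V \right)} = 16 + K + V$ ($D{\left(K,V \right)} = \left(K + V\right) + 16 = 16 + K + V$)
$D{\left(-15,x \right)} \left(277 - 366\right) = \left(16 - 15 - 12\right) \left(277 - 366\right) = \left(-11\right) \left(-89\right) = 979$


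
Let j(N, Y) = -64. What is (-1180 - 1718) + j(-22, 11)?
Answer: -2962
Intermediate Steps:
(-1180 - 1718) + j(-22, 11) = (-1180 - 1718) - 64 = -2898 - 64 = -2962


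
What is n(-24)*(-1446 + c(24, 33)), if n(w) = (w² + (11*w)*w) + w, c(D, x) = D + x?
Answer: -9567432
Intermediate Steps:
n(w) = w + 12*w² (n(w) = (w² + 11*w²) + w = 12*w² + w = w + 12*w²)
n(-24)*(-1446 + c(24, 33)) = (-24*(1 + 12*(-24)))*(-1446 + (24 + 33)) = (-24*(1 - 288))*(-1446 + 57) = -24*(-287)*(-1389) = 6888*(-1389) = -9567432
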